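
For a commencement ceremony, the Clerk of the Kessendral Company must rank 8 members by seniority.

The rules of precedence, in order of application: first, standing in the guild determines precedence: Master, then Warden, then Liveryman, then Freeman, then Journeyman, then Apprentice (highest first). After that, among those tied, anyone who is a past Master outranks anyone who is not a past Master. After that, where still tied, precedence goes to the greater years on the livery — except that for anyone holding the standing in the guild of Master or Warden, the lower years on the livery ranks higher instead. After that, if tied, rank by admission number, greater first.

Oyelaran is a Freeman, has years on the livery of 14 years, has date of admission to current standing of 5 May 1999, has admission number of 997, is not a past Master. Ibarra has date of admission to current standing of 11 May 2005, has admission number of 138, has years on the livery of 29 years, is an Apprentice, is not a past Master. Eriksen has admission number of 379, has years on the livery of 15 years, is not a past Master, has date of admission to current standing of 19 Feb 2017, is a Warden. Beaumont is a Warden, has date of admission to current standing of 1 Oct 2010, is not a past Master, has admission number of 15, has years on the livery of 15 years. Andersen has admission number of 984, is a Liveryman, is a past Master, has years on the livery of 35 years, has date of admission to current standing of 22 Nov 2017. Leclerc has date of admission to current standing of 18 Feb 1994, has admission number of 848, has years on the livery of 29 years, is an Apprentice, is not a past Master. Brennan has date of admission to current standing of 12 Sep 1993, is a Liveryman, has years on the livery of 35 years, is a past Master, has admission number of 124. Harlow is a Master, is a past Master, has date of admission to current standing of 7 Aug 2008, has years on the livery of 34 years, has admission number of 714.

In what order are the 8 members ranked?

Harlow, Eriksen, Beaumont, Andersen, Brennan, Oyelaran, Leclerc, Ibarra

By standing in the guild: Harlow (Master); then Eriksen and Beaumont (Warden); then Andersen and Brennan (Liveryman); then Oyelaran (Freeman); then Leclerc and Ibarra (Apprentice).
Eriksen and Beaumont are each not a past Master, so the next rule applies.
Eriksen and Beaumont both have years on the livery 15 years, so the next rule applies.
Among Eriksen and Beaumont, by admission number (higher first): Eriksen (379) before Beaumont (15).
Andersen and Brennan are each a past Master, so the next rule applies.
Andersen and Brennan both have years on the livery 35 years, so the next rule applies.
Among Andersen and Brennan, by admission number (higher first): Andersen (984) before Brennan (124).
Leclerc and Ibarra are each not a past Master, so the next rule applies.
Leclerc and Ibarra both have years on the livery 29 years, so the next rule applies.
Among Leclerc and Ibarra, by admission number (higher first): Leclerc (848) before Ibarra (138).
Full order: Harlow, Eriksen, Beaumont, Andersen, Brennan, Oyelaran, Leclerc, Ibarra.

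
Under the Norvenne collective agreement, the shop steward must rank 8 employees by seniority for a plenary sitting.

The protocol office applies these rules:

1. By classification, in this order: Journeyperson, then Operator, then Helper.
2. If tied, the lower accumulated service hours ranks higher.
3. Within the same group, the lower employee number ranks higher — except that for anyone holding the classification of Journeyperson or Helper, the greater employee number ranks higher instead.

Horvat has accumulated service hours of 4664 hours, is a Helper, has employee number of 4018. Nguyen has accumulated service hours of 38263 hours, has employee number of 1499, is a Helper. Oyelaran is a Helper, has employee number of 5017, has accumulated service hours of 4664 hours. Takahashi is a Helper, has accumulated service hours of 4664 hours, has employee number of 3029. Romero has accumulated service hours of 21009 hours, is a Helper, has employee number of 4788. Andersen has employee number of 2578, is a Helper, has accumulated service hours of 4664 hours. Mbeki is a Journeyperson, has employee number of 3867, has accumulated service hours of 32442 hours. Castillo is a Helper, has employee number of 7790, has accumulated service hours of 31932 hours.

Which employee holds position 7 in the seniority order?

By classification: Mbeki (Journeyperson); then Oyelaran, Horvat, Takahashi, Andersen, Romero, Castillo and Nguyen (Helper).
Among Oyelaran, Horvat, Takahashi, Andersen, Romero, Castillo and Nguyen, by accumulated service hours (lower first): Oyelaran, Horvat, Takahashi and Andersen (4664 hours) before Romero (21009 hours) before Castillo (31932 hours) before Nguyen (38263 hours).
Among Oyelaran, Horvat, Takahashi and Andersen, by employee number (higher first) (reversed rule for this group): Oyelaran (5017) before Horvat (4018) before Takahashi (3029) before Andersen (2578).
Order: Mbeki, Oyelaran, Horvat, Takahashi, Andersen, Romero, Castillo, Nguyen.

Castillo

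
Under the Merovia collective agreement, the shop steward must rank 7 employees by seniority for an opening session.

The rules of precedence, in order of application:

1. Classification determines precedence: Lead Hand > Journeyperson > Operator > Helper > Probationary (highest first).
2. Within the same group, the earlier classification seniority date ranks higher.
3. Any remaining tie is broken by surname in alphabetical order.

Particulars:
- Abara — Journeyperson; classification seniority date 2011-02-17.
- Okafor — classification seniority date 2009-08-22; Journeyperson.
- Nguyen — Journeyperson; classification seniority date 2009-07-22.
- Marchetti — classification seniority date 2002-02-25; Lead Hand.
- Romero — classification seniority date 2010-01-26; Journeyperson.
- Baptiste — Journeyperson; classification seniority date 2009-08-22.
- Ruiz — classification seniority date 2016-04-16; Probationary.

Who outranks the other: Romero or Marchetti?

By classification: Marchetti (Lead Hand); then Nguyen, Baptiste, Okafor, Romero and Abara (Journeyperson); then Ruiz (Probationary).
Among Nguyen, Baptiste, Okafor, Romero and Abara, by classification seniority date (earlier first): Nguyen (2009-07-22) before Baptiste and Okafor (2009-08-22) before Romero (2010-01-26) before Abara (2011-02-17).
Among Baptiste and Okafor, alphabetically by surname: Baptiste before Okafor.
So Marchetti takes precedence.

Marchetti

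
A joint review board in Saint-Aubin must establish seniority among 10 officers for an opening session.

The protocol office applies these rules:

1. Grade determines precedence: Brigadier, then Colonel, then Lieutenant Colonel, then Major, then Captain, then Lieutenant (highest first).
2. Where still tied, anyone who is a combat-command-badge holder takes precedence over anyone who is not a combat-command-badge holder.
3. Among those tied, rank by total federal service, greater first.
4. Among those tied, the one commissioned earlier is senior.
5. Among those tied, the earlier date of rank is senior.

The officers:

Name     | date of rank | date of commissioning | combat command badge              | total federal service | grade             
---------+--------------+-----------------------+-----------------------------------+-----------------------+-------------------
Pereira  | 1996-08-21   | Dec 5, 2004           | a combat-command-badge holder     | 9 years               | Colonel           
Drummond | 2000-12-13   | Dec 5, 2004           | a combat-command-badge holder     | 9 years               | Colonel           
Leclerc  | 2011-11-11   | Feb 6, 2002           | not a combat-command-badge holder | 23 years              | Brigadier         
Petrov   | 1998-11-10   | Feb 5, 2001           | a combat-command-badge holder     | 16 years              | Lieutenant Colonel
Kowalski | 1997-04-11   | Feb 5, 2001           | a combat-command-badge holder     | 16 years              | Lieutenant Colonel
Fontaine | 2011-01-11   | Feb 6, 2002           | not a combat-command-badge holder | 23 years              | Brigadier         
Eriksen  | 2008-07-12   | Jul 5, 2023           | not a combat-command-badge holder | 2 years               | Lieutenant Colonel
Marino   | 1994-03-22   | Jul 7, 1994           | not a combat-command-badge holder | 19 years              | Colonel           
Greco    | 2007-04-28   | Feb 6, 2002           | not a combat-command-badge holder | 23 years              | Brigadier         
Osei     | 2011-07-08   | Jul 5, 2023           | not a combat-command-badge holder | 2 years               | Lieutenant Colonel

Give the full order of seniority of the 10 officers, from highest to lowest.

By grade: Greco, Fontaine and Leclerc (Brigadier); then Pereira, Drummond and Marino (Colonel); then Kowalski, Petrov, Eriksen and Osei (Lieutenant Colonel).
Greco, Fontaine and Leclerc are each not a combat-command-badge holder, so the next rule applies.
Greco, Fontaine and Leclerc all have total federal service 23 years, so the next rule applies.
Greco, Fontaine and Leclerc all have date of commissioning Feb 6, 2002, so the next rule applies.
Among Greco, Fontaine and Leclerc, by date of rank (earlier first): Greco (2007-04-28) before Fontaine (2011-01-11) before Leclerc (2011-11-11).
Among Pereira, Drummond and Marino, a combat-command-badge holder before not a combat-command-badge holder: Pereira and Drummond (a combat-command-badge holder) before Marino (not a combat-command-badge holder).
Pereira and Drummond both have total federal service 9 years, so the next rule applies.
Pereira and Drummond both have date of commissioning Dec 5, 2004, so the next rule applies.
Among Pereira and Drummond, by date of rank (earlier first): Pereira (1996-08-21) before Drummond (2000-12-13).
Among Kowalski, Petrov, Eriksen and Osei, a combat-command-badge holder before not a combat-command-badge holder: Kowalski and Petrov (a combat-command-badge holder) before Eriksen and Osei (not a combat-command-badge holder).
Kowalski and Petrov both have total federal service 16 years, so the next rule applies.
Kowalski and Petrov both have date of commissioning Feb 5, 2001, so the next rule applies.
Among Kowalski and Petrov, by date of rank (earlier first): Kowalski (1997-04-11) before Petrov (1998-11-10).
Eriksen and Osei both have total federal service 2 years, so the next rule applies.
Eriksen and Osei both have date of commissioning Jul 5, 2023, so the next rule applies.
Among Eriksen and Osei, by date of rank (earlier first): Eriksen (2008-07-12) before Osei (2011-07-08).
Full order: Greco, Fontaine, Leclerc, Pereira, Drummond, Marino, Kowalski, Petrov, Eriksen, Osei.

Greco, Fontaine, Leclerc, Pereira, Drummond, Marino, Kowalski, Petrov, Eriksen, Osei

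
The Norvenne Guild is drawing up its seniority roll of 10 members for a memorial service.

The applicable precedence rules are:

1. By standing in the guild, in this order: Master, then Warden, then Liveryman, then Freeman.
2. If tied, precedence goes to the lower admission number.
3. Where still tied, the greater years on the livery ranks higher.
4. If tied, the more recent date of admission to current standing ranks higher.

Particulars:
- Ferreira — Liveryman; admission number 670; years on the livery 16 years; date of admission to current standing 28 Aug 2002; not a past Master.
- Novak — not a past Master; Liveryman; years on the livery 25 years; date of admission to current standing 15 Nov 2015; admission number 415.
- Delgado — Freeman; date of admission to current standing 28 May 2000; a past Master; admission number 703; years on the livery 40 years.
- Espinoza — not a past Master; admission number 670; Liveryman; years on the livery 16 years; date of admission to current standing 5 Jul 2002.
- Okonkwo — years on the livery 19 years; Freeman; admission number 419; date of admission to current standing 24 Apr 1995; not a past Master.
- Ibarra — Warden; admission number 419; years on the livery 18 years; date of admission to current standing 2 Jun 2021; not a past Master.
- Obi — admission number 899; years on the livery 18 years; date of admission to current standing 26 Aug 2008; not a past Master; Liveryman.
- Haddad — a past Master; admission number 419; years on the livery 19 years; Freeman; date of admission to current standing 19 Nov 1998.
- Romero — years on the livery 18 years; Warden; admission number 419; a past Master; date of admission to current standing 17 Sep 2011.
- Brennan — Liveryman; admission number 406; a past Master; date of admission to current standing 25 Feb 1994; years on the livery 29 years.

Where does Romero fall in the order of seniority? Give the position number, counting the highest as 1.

2

By standing in the guild: Ibarra and Romero (Warden); then Brennan, Novak, Ferreira, Espinoza and Obi (Liveryman); then Haddad, Okonkwo and Delgado (Freeman).
Ibarra and Romero both have admission number 419, so the next rule applies.
Ibarra and Romero both have years on the livery 18 years, so the next rule applies.
Among Ibarra and Romero, by date of admission to current standing (later first): Ibarra (2 Jun 2021) before Romero (17 Sep 2011).
Among Brennan, Novak, Ferreira, Espinoza and Obi, by admission number (lower first): Brennan (406) before Novak (415) before Ferreira and Espinoza (670) before Obi (899).
Ferreira and Espinoza both have years on the livery 16 years, so the next rule applies.
Among Ferreira and Espinoza, by date of admission to current standing (later first): Ferreira (28 Aug 2002) before Espinoza (5 Jul 2002).
Among Haddad, Okonkwo and Delgado, by admission number (lower first): Haddad and Okonkwo (419) before Delgado (703).
Haddad and Okonkwo both have years on the livery 19 years, so the next rule applies.
Among Haddad and Okonkwo, by date of admission to current standing (later first): Haddad (19 Nov 1998) before Okonkwo (24 Apr 1995).
Order: Ibarra, Romero, Brennan, Novak, Ferreira, Espinoza, Obi, Haddad, Okonkwo, Delgado. So position 2.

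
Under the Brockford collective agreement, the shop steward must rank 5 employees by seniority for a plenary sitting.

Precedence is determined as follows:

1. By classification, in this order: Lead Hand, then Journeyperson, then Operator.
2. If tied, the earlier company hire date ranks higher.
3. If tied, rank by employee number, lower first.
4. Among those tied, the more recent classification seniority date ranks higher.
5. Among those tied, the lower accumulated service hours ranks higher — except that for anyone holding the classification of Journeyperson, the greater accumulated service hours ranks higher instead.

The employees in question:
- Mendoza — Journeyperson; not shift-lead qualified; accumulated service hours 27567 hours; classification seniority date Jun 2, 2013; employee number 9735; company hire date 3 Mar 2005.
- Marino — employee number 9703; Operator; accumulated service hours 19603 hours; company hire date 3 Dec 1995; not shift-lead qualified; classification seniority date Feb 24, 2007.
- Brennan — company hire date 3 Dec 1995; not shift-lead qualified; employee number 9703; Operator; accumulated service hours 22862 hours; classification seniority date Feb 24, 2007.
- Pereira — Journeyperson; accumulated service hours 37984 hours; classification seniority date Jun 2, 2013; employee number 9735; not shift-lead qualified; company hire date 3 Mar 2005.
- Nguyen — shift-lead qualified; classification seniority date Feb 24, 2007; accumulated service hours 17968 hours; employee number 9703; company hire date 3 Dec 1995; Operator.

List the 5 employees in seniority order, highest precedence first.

Pereira, Mendoza, Nguyen, Marino, Brennan

By classification: Pereira and Mendoza (Journeyperson); then Nguyen, Marino and Brennan (Operator).
Pereira and Mendoza both have company hire date 3 Mar 2005, so the next rule applies.
Pereira and Mendoza both have employee number 9735, so the next rule applies.
Pereira and Mendoza both have classification seniority date Jun 2, 2013, so the next rule applies.
Among Pereira and Mendoza, by accumulated service hours (higher first) (reversed rule for this group): Pereira (37984 hours) before Mendoza (27567 hours).
Nguyen, Marino and Brennan all have company hire date 3 Dec 1995, so the next rule applies.
Nguyen, Marino and Brennan all have employee number 9703, so the next rule applies.
Nguyen, Marino and Brennan all have classification seniority date Feb 24, 2007, so the next rule applies.
Among Nguyen, Marino and Brennan, by accumulated service hours (lower first): Nguyen (17968 hours) before Marino (19603 hours) before Brennan (22862 hours).
Full order: Pereira, Mendoza, Nguyen, Marino, Brennan.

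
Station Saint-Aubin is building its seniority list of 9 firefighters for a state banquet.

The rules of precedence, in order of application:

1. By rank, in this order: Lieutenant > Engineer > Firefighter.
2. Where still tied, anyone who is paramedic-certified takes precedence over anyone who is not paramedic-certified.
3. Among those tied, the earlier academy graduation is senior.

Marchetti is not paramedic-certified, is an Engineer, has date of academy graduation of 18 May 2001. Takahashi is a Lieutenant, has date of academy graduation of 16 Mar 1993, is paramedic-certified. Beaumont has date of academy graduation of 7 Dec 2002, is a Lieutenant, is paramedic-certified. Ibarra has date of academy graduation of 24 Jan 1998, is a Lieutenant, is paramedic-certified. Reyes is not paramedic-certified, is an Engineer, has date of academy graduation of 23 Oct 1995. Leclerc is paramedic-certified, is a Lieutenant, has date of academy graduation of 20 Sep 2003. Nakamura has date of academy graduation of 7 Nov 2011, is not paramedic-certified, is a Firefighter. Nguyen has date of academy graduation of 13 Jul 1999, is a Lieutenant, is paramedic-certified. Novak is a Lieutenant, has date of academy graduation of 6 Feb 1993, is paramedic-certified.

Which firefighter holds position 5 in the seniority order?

By rank: Novak, Takahashi, Ibarra, Nguyen, Beaumont and Leclerc (Lieutenant); then Reyes and Marchetti (Engineer); then Nakamura (Firefighter).
Novak, Takahashi, Ibarra, Nguyen, Beaumont and Leclerc are each paramedic-certified, so the next rule applies.
Among Novak, Takahashi, Ibarra, Nguyen, Beaumont and Leclerc, by date of academy graduation (earlier first): Novak (6 Feb 1993) before Takahashi (16 Mar 1993) before Ibarra (24 Jan 1998) before Nguyen (13 Jul 1999) before Beaumont (7 Dec 2002) before Leclerc (20 Sep 2003).
Reyes and Marchetti are each not paramedic-certified, so the next rule applies.
Among Reyes and Marchetti, by date of academy graduation (earlier first): Reyes (23 Oct 1995) before Marchetti (18 May 2001).
Order: Novak, Takahashi, Ibarra, Nguyen, Beaumont, Leclerc, Reyes, Marchetti, Nakamura.

Beaumont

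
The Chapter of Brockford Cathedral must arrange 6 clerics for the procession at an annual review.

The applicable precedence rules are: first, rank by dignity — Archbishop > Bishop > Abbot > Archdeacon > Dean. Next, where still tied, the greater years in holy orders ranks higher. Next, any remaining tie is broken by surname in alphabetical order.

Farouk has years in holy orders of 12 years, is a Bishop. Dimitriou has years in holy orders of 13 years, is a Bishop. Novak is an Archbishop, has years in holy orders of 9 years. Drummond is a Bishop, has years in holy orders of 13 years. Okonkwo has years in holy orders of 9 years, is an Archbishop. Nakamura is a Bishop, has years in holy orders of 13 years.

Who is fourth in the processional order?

Drummond

By dignity: Novak and Okonkwo (Archbishop); then Dimitriou, Drummond, Nakamura and Farouk (Bishop).
Novak and Okonkwo both have years in holy orders 9 years, so the next rule applies.
Among Novak and Okonkwo, alphabetically by surname: Novak before Okonkwo.
Among Dimitriou, Drummond, Nakamura and Farouk, by years in holy orders (higher first): Dimitriou, Drummond and Nakamura (13 years) before Farouk (12 years).
Among Dimitriou, Drummond and Nakamura, alphabetically by surname: Dimitriou before Drummond before Nakamura.
Order: Novak, Okonkwo, Dimitriou, Drummond, Nakamura, Farouk.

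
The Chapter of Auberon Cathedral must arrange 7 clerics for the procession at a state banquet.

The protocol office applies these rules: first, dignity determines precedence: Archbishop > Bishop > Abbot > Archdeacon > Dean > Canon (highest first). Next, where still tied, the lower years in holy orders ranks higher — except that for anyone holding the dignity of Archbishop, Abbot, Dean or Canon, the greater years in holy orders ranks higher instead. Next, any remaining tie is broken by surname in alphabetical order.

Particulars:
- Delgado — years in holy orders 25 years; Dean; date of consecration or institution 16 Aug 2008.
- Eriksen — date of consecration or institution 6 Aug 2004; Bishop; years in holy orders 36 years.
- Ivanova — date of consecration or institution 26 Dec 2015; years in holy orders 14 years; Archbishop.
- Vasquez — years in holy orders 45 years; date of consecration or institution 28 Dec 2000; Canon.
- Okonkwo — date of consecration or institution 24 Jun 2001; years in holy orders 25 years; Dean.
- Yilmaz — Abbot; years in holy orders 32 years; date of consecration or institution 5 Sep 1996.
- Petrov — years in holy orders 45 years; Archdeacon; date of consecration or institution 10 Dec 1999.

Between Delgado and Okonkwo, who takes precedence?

Delgado

By dignity: Ivanova (Archbishop); then Eriksen (Bishop); then Yilmaz (Abbot); then Petrov (Archdeacon); then Delgado and Okonkwo (Dean); then Vasquez (Canon).
Delgado and Okonkwo both have years in holy orders 25 years, so the next rule applies.
Among Delgado and Okonkwo, alphabetically by surname: Delgado before Okonkwo.
So Delgado takes precedence.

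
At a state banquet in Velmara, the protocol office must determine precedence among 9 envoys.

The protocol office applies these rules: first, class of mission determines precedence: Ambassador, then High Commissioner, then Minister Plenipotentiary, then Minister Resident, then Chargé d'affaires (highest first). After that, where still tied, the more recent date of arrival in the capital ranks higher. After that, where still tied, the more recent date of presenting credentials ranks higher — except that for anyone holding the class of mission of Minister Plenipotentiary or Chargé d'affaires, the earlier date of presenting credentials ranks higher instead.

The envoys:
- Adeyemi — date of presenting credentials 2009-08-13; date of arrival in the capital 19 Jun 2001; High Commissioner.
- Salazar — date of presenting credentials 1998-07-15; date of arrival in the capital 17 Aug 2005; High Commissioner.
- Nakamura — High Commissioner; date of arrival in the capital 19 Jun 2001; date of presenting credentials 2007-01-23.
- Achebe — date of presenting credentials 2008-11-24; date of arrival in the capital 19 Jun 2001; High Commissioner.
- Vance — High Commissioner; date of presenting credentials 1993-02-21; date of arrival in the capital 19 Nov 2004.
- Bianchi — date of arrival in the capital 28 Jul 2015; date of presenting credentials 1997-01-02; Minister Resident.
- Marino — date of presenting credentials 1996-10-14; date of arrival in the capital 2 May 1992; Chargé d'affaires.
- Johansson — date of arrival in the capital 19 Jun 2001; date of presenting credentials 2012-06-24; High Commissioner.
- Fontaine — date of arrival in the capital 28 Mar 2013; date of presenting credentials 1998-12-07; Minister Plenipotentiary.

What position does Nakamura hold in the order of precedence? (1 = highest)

By class of mission: Salazar, Vance, Johansson, Adeyemi, Achebe and Nakamura (High Commissioner); then Fontaine (Minister Plenipotentiary); then Bianchi (Minister Resident); then Marino (Chargé d'affaires).
Among Salazar, Vance, Johansson, Adeyemi, Achebe and Nakamura, by date of arrival in the capital (later first): Salazar (17 Aug 2005) before Vance (19 Nov 2004) before Johansson, Adeyemi, Achebe and Nakamura (19 Jun 2001).
Among Johansson, Adeyemi, Achebe and Nakamura, by date of presenting credentials (later first): Johansson (2012-06-24) before Adeyemi (2009-08-13) before Achebe (2008-11-24) before Nakamura (2007-01-23).
Order: Salazar, Vance, Johansson, Adeyemi, Achebe, Nakamura, Fontaine, Bianchi, Marino. So position 6.

6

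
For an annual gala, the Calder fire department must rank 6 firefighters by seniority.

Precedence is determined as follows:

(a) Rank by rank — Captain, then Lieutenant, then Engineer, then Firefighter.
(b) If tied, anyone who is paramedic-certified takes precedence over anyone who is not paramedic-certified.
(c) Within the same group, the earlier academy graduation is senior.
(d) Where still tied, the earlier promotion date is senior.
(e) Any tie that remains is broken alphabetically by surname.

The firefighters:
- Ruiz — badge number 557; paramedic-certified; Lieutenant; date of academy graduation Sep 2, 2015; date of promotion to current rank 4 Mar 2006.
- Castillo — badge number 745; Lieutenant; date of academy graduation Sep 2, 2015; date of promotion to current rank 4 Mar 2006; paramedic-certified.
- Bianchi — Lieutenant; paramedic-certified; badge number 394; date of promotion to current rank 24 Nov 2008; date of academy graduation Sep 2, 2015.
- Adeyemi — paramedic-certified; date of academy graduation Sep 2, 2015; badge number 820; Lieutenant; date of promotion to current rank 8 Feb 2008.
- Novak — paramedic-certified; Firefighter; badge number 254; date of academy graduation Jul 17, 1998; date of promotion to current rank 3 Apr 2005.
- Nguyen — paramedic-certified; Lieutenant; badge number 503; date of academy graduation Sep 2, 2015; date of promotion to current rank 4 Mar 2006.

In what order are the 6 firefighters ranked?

Castillo, Nguyen, Ruiz, Adeyemi, Bianchi, Novak

By rank: Castillo, Nguyen, Ruiz, Adeyemi and Bianchi (Lieutenant); then Novak (Firefighter).
Castillo, Nguyen, Ruiz, Adeyemi and Bianchi are each paramedic-certified, so the next rule applies.
Castillo, Nguyen, Ruiz, Adeyemi and Bianchi all have date of academy graduation Sep 2, 2015, so the next rule applies.
Among Castillo, Nguyen, Ruiz, Adeyemi and Bianchi, by date of promotion to current rank (earlier first): Castillo, Nguyen and Ruiz (4 Mar 2006) before Adeyemi (8 Feb 2008) before Bianchi (24 Nov 2008).
Among Castillo, Nguyen and Ruiz, alphabetically by surname: Castillo before Nguyen before Ruiz.
Full order: Castillo, Nguyen, Ruiz, Adeyemi, Bianchi, Novak.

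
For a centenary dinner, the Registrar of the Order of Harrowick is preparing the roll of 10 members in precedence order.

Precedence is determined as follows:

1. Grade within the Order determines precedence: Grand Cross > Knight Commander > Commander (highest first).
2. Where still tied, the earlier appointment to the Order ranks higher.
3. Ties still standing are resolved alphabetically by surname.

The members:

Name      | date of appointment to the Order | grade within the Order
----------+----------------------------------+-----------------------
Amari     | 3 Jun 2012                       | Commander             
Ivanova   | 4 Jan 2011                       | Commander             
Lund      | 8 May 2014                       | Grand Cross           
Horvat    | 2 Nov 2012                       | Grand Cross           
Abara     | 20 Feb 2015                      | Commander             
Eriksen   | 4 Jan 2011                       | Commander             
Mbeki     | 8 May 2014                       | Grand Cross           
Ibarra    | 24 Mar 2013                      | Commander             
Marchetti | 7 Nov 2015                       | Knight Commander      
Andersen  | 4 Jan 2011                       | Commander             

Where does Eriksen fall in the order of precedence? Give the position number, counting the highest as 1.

6

By grade within the Order: Horvat, Lund and Mbeki (Grand Cross); then Marchetti (Knight Commander); then Andersen, Eriksen, Ivanova, Amari, Ibarra and Abara (Commander).
Among Horvat, Lund and Mbeki, by date of appointment to the Order (earlier first): Horvat (2 Nov 2012) before Lund and Mbeki (8 May 2014).
Among Lund and Mbeki, alphabetically by surname: Lund before Mbeki.
Among Andersen, Eriksen, Ivanova, Amari, Ibarra and Abara, by date of appointment to the Order (earlier first): Andersen, Eriksen and Ivanova (4 Jan 2011) before Amari (3 Jun 2012) before Ibarra (24 Mar 2013) before Abara (20 Feb 2015).
Among Andersen, Eriksen and Ivanova, alphabetically by surname: Andersen before Eriksen before Ivanova.
Order: Horvat, Lund, Mbeki, Marchetti, Andersen, Eriksen, Ivanova, Amari, Ibarra, Abara. So position 6.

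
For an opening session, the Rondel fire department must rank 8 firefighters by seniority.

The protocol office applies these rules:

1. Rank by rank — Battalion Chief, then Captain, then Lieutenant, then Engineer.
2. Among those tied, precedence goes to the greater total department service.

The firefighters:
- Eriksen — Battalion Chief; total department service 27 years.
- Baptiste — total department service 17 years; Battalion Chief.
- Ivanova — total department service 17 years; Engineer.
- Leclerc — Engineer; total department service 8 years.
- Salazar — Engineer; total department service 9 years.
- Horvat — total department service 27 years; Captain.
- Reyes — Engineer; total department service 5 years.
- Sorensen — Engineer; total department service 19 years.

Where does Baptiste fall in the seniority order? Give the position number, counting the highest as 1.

2

By rank: Eriksen and Baptiste (Battalion Chief); then Horvat (Captain); then Sorensen, Ivanova, Salazar, Leclerc and Reyes (Engineer).
Among Eriksen and Baptiste, by total department service (higher first): Eriksen (27 years) before Baptiste (17 years).
Among Sorensen, Ivanova, Salazar, Leclerc and Reyes, by total department service (higher first): Sorensen (19 years) before Ivanova (17 years) before Salazar (9 years) before Leclerc (8 years) before Reyes (5 years).
Order: Eriksen, Baptiste, Horvat, Sorensen, Ivanova, Salazar, Leclerc, Reyes. So position 2.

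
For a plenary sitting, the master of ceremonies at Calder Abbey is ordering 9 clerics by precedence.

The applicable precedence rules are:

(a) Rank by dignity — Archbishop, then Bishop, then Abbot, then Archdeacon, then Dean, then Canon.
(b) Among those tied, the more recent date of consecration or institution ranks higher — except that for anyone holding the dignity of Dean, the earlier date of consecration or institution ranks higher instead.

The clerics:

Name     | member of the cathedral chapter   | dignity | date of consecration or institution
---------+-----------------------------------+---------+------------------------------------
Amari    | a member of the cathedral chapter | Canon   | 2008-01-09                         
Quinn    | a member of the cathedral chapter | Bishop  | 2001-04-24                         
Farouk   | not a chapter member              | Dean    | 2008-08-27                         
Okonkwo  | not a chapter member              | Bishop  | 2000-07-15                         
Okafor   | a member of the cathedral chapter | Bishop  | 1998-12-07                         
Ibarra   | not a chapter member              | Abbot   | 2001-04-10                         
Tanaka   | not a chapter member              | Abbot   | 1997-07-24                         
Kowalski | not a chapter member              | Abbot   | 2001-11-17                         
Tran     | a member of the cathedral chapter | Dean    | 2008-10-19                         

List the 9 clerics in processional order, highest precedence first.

Quinn, Okonkwo, Okafor, Kowalski, Ibarra, Tanaka, Farouk, Tran, Amari

By dignity: Quinn, Okonkwo and Okafor (Bishop); then Kowalski, Ibarra and Tanaka (Abbot); then Farouk and Tran (Dean); then Amari (Canon).
Among Quinn, Okonkwo and Okafor, by date of consecration or institution (later first): Quinn (2001-04-24) before Okonkwo (2000-07-15) before Okafor (1998-12-07).
Among Kowalski, Ibarra and Tanaka, by date of consecration or institution (later first): Kowalski (2001-11-17) before Ibarra (2001-04-10) before Tanaka (1997-07-24).
Among Farouk and Tran, by date of consecration or institution (earlier first) (reversed rule for this group): Farouk (2008-08-27) before Tran (2008-10-19).
Full order: Quinn, Okonkwo, Okafor, Kowalski, Ibarra, Tanaka, Farouk, Tran, Amari.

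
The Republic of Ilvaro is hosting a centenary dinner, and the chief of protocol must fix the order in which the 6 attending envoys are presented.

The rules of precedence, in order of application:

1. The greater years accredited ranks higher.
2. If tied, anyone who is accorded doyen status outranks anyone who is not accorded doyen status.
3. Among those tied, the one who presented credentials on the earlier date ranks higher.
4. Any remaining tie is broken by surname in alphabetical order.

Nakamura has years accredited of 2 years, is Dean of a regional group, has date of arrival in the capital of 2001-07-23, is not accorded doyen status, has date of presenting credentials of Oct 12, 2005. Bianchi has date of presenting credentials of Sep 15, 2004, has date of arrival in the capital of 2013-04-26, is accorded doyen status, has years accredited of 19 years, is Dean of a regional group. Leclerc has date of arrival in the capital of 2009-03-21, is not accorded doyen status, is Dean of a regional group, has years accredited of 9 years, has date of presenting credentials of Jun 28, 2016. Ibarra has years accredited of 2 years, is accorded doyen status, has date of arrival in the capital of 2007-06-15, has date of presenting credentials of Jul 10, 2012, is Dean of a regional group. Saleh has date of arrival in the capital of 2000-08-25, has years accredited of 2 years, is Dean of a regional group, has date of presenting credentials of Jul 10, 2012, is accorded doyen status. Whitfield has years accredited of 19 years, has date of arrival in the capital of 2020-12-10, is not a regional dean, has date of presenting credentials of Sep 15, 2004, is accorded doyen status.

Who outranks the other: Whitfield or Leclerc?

Whitfield

By years accredited (higher first): Bianchi and Whitfield (both 19 years); then Leclerc (9 years); then Ibarra, Saleh and Nakamura (each 2 years).
Bianchi and Whitfield are each accorded doyen status, so the next rule applies.
Bianchi and Whitfield both have date of presenting credentials Sep 15, 2004, so the next rule applies.
Among Bianchi and Whitfield, alphabetically by surname: Bianchi before Whitfield.
Among Ibarra, Saleh and Nakamura, accorded doyen status before not accorded doyen status: Ibarra and Saleh (accorded doyen status) before Nakamura (not accorded doyen status).
Ibarra and Saleh both have date of presenting credentials Jul 10, 2012, so the next rule applies.
Among Ibarra and Saleh, alphabetically by surname: Ibarra before Saleh.
So Whitfield takes precedence.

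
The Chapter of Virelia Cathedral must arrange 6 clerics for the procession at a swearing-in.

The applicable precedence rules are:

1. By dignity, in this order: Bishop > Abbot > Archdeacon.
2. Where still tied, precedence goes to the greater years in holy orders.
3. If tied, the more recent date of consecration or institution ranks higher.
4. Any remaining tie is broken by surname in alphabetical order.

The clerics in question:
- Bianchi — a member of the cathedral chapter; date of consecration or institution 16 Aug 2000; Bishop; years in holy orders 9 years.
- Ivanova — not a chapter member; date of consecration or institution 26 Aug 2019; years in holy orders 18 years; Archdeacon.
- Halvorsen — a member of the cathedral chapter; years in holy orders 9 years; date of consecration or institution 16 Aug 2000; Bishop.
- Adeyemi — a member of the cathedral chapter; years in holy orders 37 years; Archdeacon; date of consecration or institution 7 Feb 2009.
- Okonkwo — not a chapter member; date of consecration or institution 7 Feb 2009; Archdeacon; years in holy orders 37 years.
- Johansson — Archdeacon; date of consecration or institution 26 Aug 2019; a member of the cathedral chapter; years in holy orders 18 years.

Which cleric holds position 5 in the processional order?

By dignity: Bianchi and Halvorsen (Bishop); then Adeyemi, Okonkwo, Ivanova and Johansson (Archdeacon).
Bianchi and Halvorsen both have years in holy orders 9 years, so the next rule applies.
Bianchi and Halvorsen both have date of consecration or institution 16 Aug 2000, so the next rule applies.
Among Bianchi and Halvorsen, alphabetically by surname: Bianchi before Halvorsen.
Among Adeyemi, Okonkwo, Ivanova and Johansson, by years in holy orders (higher first): Adeyemi and Okonkwo (37 years) before Ivanova and Johansson (18 years).
Adeyemi and Okonkwo both have date of consecration or institution 7 Feb 2009, so the next rule applies.
Among Adeyemi and Okonkwo, alphabetically by surname: Adeyemi before Okonkwo.
Ivanova and Johansson both have date of consecration or institution 26 Aug 2019, so the next rule applies.
Among Ivanova and Johansson, alphabetically by surname: Ivanova before Johansson.
Order: Bianchi, Halvorsen, Adeyemi, Okonkwo, Ivanova, Johansson.

Ivanova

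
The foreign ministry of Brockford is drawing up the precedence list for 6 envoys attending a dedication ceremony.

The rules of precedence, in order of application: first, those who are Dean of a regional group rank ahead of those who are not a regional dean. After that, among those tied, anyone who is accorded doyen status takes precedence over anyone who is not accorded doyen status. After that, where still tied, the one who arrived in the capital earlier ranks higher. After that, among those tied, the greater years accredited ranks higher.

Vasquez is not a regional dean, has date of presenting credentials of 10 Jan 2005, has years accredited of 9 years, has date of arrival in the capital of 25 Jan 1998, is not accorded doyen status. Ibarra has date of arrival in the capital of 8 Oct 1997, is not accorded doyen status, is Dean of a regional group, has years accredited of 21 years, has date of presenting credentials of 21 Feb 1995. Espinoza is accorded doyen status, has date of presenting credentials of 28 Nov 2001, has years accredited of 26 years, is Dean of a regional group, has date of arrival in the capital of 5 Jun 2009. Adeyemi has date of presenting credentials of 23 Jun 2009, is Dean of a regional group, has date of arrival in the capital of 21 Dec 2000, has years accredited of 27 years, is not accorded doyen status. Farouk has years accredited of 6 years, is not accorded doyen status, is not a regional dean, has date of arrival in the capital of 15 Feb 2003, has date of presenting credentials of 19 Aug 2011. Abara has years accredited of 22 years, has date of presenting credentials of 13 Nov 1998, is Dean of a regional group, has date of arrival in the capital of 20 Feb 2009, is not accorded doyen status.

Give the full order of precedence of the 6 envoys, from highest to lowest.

Espinoza, Ibarra, Adeyemi, Abara, Vasquez, Farouk

By the first rule: Espinoza, Ibarra, Adeyemi and Abara (each Dean of a regional group); then Vasquez and Farouk (both not a regional dean).
Among Espinoza, Ibarra, Adeyemi and Abara, accorded doyen status before not accorded doyen status: Espinoza (accorded doyen status) before Ibarra, Adeyemi and Abara (not accorded doyen status).
Among Ibarra, Adeyemi and Abara, by date of arrival in the capital (earlier first): Ibarra (8 Oct 1997) before Adeyemi (21 Dec 2000) before Abara (20 Feb 2009).
Vasquez and Farouk are each not accorded doyen status, so the next rule applies.
Among Vasquez and Farouk, by date of arrival in the capital (earlier first): Vasquez (25 Jan 1998) before Farouk (15 Feb 2003).
Full order: Espinoza, Ibarra, Adeyemi, Abara, Vasquez, Farouk.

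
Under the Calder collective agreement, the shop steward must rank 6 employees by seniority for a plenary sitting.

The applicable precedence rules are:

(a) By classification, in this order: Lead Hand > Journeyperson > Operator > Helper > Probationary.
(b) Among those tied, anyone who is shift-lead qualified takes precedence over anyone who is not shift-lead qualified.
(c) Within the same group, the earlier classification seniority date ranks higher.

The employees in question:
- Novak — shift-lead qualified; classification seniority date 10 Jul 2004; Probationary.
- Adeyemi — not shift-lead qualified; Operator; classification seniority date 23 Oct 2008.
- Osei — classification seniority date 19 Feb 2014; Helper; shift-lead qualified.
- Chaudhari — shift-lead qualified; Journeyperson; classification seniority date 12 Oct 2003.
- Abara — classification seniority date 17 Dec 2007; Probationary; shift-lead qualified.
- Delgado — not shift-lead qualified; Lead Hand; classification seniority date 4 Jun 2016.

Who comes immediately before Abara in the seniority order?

Novak

By classification: Delgado (Lead Hand); then Chaudhari (Journeyperson); then Adeyemi (Operator); then Osei (Helper); then Novak and Abara (Probationary).
Novak and Abara are each shift-lead qualified, so the next rule applies.
Among Novak and Abara, by classification seniority date (earlier first): Novak (10 Jul 2004) before Abara (17 Dec 2007).
Order: Delgado, Chaudhari, Adeyemi, Osei, Novak, Abara.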